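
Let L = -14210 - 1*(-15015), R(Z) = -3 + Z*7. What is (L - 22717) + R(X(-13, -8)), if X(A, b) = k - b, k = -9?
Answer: -21922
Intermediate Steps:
X(A, b) = -9 - b
R(Z) = -3 + 7*Z
L = 805 (L = -14210 + 15015 = 805)
(L - 22717) + R(X(-13, -8)) = (805 - 22717) + (-3 + 7*(-9 - 1*(-8))) = -21912 + (-3 + 7*(-9 + 8)) = -21912 + (-3 + 7*(-1)) = -21912 + (-3 - 7) = -21912 - 10 = -21922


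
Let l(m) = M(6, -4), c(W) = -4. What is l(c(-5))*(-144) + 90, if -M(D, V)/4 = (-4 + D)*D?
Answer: 7002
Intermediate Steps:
M(D, V) = -4*D*(-4 + D) (M(D, V) = -4*(-4 + D)*D = -4*D*(-4 + D))
l(m) = -48 (l(m) = 4*6*(4 - 1*6) = 4*6*(4 - 6) = 4*6*(-2) = -48)
l(c(-5))*(-144) + 90 = -48*(-144) + 90 = 6912 + 90 = 7002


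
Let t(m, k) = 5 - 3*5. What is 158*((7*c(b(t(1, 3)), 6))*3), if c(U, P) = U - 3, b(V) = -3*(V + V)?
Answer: 189126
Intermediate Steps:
t(m, k) = -10 (t(m, k) = 5 - 15 = -10)
b(V) = -6*V
c(U, P) = -3 + U
158*((7*c(b(t(1, 3)), 6))*3) = 158*((7*(-3 - 6*(-10)))*3) = 158*((7*(-3 + 60))*3) = 158*((7*57)*3) = 158*(399*3) = 158*1197 = 189126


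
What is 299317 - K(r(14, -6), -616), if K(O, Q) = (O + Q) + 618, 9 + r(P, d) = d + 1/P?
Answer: 4190619/14 ≈ 2.9933e+5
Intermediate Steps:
r(P, d) = -9 + d + 1/P (r(P, d) = -9 + (d + 1/P) = -9 + d + 1/P)
K(O, Q) = 618 + O + Q
299317 - K(r(14, -6), -616) = 299317 - (618 + (-9 - 6 + 1/14) - 616) = 299317 - (618 - 209/14 - 616) = 299317 - 1*(-181/14) = 299317 + 181/14 = 4190619/14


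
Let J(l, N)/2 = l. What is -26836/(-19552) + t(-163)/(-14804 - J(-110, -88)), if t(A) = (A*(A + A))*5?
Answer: -150106083/8910824 ≈ -16.845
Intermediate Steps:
J(l, N) = 2*l
t(A) = 10*A² (t(A) = (A*(2*A))*5 = (2*A²)*5 = 10*A²)
-26836/(-19552) + t(-163)/(-14804 - J(-110, -88)) = -26836/(-19552) + (10*(-163)²)/(-14804 - 2*(-110)) = -26836*(-1/19552) + (10*26569)/(-14804 - 1*(-220)) = 6709/4888 + 265690/(-14804 + 220) = 6709/4888 + 265690/(-14584) = 6709/4888 + 265690*(-1/14584) = 6709/4888 - 132845/7292 = -150106083/8910824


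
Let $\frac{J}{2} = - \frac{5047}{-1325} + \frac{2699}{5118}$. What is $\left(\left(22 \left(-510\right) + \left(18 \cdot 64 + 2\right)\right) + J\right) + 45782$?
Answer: $\frac{121130755021}{3390675} \approx 35725.0$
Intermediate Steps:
$J = \frac{29406721}{3390675}$ ($J = 2 \left(- \frac{5047}{-1325} + \frac{2699}{5118}\right) = 2 \left(\left(-5047\right) \left(- \frac{1}{1325}\right) + 2699 \cdot \frac{1}{5118}\right) = 2 \left(\frac{5047}{1325} + \frac{2699}{5118}\right) = 2 \cdot \frac{29406721}{6781350} = \frac{29406721}{3390675} \approx 8.6728$)
$\left(\left(22 \left(-510\right) + \left(18 \cdot 64 + 2\right)\right) + J\right) + 45782 = \left(\left(22 \left(-510\right) + \left(18 \cdot 64 + 2\right)\right) + \frac{29406721}{3390675}\right) + 45782 = \left(\left(-11220 + \left(1152 + 2\right)\right) + \frac{29406721}{3390675}\right) + 45782 = \left(\left(-11220 + 1154\right) + \frac{29406721}{3390675}\right) + 45782 = \left(-10066 + \frac{29406721}{3390675}\right) + 45782 = - \frac{34101127829}{3390675} + 45782 = \frac{121130755021}{3390675}$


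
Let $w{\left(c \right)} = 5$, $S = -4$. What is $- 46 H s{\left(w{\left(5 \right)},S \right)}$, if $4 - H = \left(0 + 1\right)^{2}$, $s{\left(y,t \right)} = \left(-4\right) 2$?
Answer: $1104$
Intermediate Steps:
$s{\left(y,t \right)} = -8$
$H = 3$ ($H = 4 - \left(0 + 1\right)^{2} = 4 - 1^{2} = 4 - 1 = 3$)
$- 46 H s{\left(w{\left(5 \right)},S \right)} = \left(-46\right) 3 \left(-8\right) = \left(-138\right) \left(-8\right) = 1104$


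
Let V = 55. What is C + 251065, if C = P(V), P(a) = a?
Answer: 251120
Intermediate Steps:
C = 55
C + 251065 = 55 + 251065 = 251120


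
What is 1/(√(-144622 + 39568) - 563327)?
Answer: -563327/317337413983 - I*√105054/317337413983 ≈ -1.7752e-6 - 1.0214e-9*I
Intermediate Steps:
1/(√(-144622 + 39568) - 563327) = 1/(√(-105054) - 563327) = 1/(I*√105054 - 563327) = 1/(-563327 + I*√105054)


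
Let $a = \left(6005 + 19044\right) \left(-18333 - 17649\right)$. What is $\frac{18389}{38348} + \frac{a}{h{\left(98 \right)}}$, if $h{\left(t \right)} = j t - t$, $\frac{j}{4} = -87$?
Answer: $\frac{17282092194821}{655789148} \approx 26353.0$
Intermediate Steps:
$j = -348$ ($j = 4 \left(-87\right) = -348$)
$h{\left(t \right)} = - 349 t$ ($h{\left(t \right)} = - 348 t - t = - 349 t$)
$a = -901313118$ ($a = 25049 \left(-35982\right) = -901313118$)
$\frac{18389}{38348} + \frac{a}{h{\left(98 \right)}} = \frac{18389}{38348} - \frac{901313118}{\left(-349\right) 98} = 18389 \cdot \frac{1}{38348} - \frac{901313118}{-34202} = \frac{18389}{38348} - - \frac{450656559}{17101} = \frac{18389}{38348} + \frac{450656559}{17101} = \frac{17282092194821}{655789148}$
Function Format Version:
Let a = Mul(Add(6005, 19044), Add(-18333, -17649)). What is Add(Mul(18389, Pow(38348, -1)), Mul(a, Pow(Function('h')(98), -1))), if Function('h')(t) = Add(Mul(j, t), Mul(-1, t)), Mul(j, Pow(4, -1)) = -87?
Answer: Rational(17282092194821, 655789148) ≈ 26353.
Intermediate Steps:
j = -348 (j = Mul(4, -87) = -348)
Function('h')(t) = Mul(-349, t) (Function('h')(t) = Add(Mul(-348, t), Mul(-1, t)) = Mul(-349, t))
a = -901313118 (a = Mul(25049, -35982) = -901313118)
Add(Mul(18389, Pow(38348, -1)), Mul(a, Pow(Function('h')(98), -1))) = Add(Mul(18389, Pow(38348, -1)), Mul(-901313118, Pow(Mul(-349, 98), -1))) = Add(Mul(18389, Rational(1, 38348)), Mul(-901313118, Pow(-34202, -1))) = Add(Rational(18389, 38348), Mul(-901313118, Rational(-1, 34202))) = Add(Rational(18389, 38348), Rational(450656559, 17101)) = Rational(17282092194821, 655789148)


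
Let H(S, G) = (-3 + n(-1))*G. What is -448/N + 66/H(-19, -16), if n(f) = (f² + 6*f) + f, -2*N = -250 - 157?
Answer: -17027/9768 ≈ -1.7431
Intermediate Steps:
N = 407/2 (N = -(-250 - 157)/2 = -½*(-407) = 407/2 ≈ 203.50)
n(f) = f² + 7*f
H(S, G) = -9*G (H(S, G) = (-3 - (7 - 1))*G = (-3 - 1*6)*G = (-3 - 6)*G = -9*G)
-448/N + 66/H(-19, -16) = -448/407/2 + 66/((-9*(-16))) = -448*2/407 + 66/144 = -896/407 + 66*(1/144) = -896/407 + 11/24 = -17027/9768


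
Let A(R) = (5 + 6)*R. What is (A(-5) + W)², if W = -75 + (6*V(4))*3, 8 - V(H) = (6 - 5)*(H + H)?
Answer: 16900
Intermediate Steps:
V(H) = 8 - 2*H (V(H) = 8 - (6 - 5)*(H + H) = 8 - 2*H)
A(R) = 11*R
W = -75 (W = -75 + (6*(8 - 2*4))*3 = -75 + (6*(8 - 8))*3 = -75 + (6*0)*3 = -75 + 0*3 = -75 + 0 = -75)
(A(-5) + W)² = (11*(-5) - 75)² = (-55 - 75)² = (-130)² = 16900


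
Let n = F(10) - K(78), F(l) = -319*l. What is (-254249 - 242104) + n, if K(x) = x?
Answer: -499621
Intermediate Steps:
n = -3268 (n = -319*10 - 1*78 = -3190 - 78 = -3268)
(-254249 - 242104) + n = (-254249 - 242104) - 3268 = -496353 - 3268 = -499621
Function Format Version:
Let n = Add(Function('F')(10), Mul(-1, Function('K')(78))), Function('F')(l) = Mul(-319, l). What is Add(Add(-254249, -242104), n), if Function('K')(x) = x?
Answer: -499621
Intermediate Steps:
n = -3268 (n = Add(Mul(-319, 10), Mul(-1, 78)) = Add(-3190, -78) = -3268)
Add(Add(-254249, -242104), n) = Add(Add(-254249, -242104), -3268) = Add(-496353, -3268) = -499621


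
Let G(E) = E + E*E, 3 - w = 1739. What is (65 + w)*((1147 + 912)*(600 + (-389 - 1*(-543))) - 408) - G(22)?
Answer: -2593522844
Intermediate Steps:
w = -1736 (w = 3 - 1*1739 = 3 - 1739 = -1736)
G(E) = E + E²
(65 + w)*((1147 + 912)*(600 + (-389 - 1*(-543))) - 408) - G(22) = (65 - 1736)*((1147 + 912)*(600 + (-389 - 1*(-543))) - 408) - 22*(1 + 22) = -1671*(2059*(600 + (-389 + 543)) - 408) - 22*23 = -1671*(2059*(600 + 154) - 408) - 1*506 = -1671*(2059*754 - 408) - 506 = -1671*(1552486 - 408) - 506 = -1671*1552078 - 506 = -2593522338 - 506 = -2593522844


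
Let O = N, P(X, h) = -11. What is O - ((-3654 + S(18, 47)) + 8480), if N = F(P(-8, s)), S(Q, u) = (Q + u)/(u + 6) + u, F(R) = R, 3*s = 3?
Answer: -258917/53 ≈ -4885.2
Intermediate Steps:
s = 1 (s = (⅓)*3 = 1)
S(Q, u) = u + (Q + u)/(6 + u) (S(Q, u) = (Q + u)/(6 + u) + u = u + (Q + u)/(6 + u))
N = -11
O = -11
O - ((-3654 + S(18, 47)) + 8480) = -11 - ((-3654 + (18 + 47² + 7*47)/(6 + 47)) + 8480) = -11 - ((-3654 + (18 + 2209 + 329)/53) + 8480) = -11 - ((-3654 + (1/53)*2556) + 8480) = -11 - ((-3654 + 2556/53) + 8480) = -11 - (-191106/53 + 8480) = -11 - 1*258334/53 = -11 - 258334/53 = -258917/53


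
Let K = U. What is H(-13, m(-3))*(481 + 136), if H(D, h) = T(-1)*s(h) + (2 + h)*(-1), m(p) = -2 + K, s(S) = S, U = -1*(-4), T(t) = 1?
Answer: -1234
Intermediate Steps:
U = 4
K = 4
m(p) = 2 (m(p) = -2 + 4 = 2)
H(D, h) = -2 (H(D, h) = 1*h + (2 + h)*(-1) = h + (-2 - h) = -2)
H(-13, m(-3))*(481 + 136) = -2*(481 + 136) = -2*617 = -1234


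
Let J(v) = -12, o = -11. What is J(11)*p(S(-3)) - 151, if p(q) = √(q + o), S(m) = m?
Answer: -151 - 12*I*√14 ≈ -151.0 - 44.9*I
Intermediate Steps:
p(q) = √(-11 + q) (p(q) = √(q - 11) = √(-11 + q))
J(11)*p(S(-3)) - 151 = -12*√(-11 - 3) - 151 = -12*I*√14 - 151 = -151 - 12*I*√14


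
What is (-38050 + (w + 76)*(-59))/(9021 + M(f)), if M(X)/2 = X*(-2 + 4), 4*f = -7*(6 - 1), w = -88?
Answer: -18671/4493 ≈ -4.1556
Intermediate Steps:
f = -35/4 (f = (-7*(6 - 1))/4 = (-7*5)/4 = (¼)*(-35) = -35/4 ≈ -8.7500)
M(X) = 4*X (M(X) = 2*(X*(-2 + 4)) = 2*(X*2) = 2*(2*X) = 4*X)
(-38050 + (w + 76)*(-59))/(9021 + M(f)) = (-38050 + (-88 + 76)*(-59))/(9021 + 4*(-35/4)) = (-38050 - 12*(-59))/(9021 - 35) = (-38050 + 708)/8986 = -37342*1/8986 = -18671/4493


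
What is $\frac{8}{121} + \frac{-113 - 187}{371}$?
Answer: $- \frac{33332}{44891} \approx -0.74251$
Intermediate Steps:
$\frac{8}{121} + \frac{-113 - 187}{371} = 8 \cdot \frac{1}{121} - \frac{300}{371} = \frac{8}{121} - \frac{300}{371} = - \frac{33332}{44891}$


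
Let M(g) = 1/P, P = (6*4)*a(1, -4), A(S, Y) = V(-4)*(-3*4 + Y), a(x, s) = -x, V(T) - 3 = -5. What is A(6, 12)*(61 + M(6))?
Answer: 0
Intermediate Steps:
V(T) = -2 (V(T) = 3 - 5 = -2)
A(S, Y) = 24 - 2*Y (A(S, Y) = -2*(-3*4 + Y) = -2*(-12 + Y) = 24 - 2*Y)
P = -24 (P = (6*4)*(-1*1) = 24*(-1) = -24)
M(g) = -1/24 (M(g) = 1/(-24) = -1/24)
A(6, 12)*(61 + M(6)) = (24 - 2*12)*(61 - 1/24) = (24 - 24)*(1463/24) = 0*(1463/24) = 0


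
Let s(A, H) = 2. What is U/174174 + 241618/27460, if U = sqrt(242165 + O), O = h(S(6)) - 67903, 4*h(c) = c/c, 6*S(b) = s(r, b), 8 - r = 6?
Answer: 120809/13730 + sqrt(697049)/348348 ≈ 8.8013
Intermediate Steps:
r = 2 (r = 8 - 1*6 = 8 - 6 = 2)
S(b) = 1/3 (S(b) = (1/6)*2 = 1/3)
h(c) = 1/4 (h(c) = (c/c)/4 = (1/4)*1 = 1/4)
O = -271611/4 (O = 1/4 - 67903 = -271611/4 ≈ -67903.)
U = sqrt(697049)/2 (U = sqrt(242165 - 271611/4) = sqrt(697049/4) = sqrt(697049)/2 ≈ 417.45)
U/174174 + 241618/27460 = (sqrt(697049)/2)/174174 + 241618/27460 = (sqrt(697049)/2)*(1/174174) + 241618*(1/27460) = sqrt(697049)/348348 + 120809/13730 = 120809/13730 + sqrt(697049)/348348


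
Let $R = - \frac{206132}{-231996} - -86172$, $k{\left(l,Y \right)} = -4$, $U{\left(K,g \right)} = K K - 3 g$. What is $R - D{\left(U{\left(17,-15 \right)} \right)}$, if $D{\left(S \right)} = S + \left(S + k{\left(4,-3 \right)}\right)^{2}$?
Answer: $- \frac{1337521405}{57999} \approx -23061.0$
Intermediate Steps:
$U{\left(K,g \right)} = K^{2} - 3 g$
$D{\left(S \right)} = S + \left(-4 + S\right)^{2}$ ($D{\left(S \right)} = S + \left(S - 4\right)^{2} = S + \left(-4 + S\right)^{2}$)
$R = \frac{4997941361}{57999}$ ($R = \left(-206132\right) \left(- \frac{1}{231996}\right) + 86172 = \frac{51533}{57999} + 86172 = \frac{4997941361}{57999} \approx 86173.0$)
$R - D{\left(U{\left(17,-15 \right)} \right)} = \frac{4997941361}{57999} - \left(\left(17^{2} - -45\right) + \left(-4 - \left(-45 - 17^{2}\right)\right)^{2}\right) = \frac{4997941361}{57999} - \left(\left(289 + 45\right) + \left(-4 + \left(289 + 45\right)\right)^{2}\right) = \frac{4997941361}{57999} - \left(334 + \left(-4 + 334\right)^{2}\right) = \frac{4997941361}{57999} - \left(334 + 330^{2}\right) = \frac{4997941361}{57999} - \left(334 + 108900\right) = \frac{4997941361}{57999} - 109234 = - \frac{1337521405}{57999}$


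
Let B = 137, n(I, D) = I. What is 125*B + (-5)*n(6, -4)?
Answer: 17095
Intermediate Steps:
125*B + (-5)*n(6, -4) = 125*137 - 5*6 = 17125 - 5*1*6 = 17125 - 5*6 = 17125 - 30 = 17095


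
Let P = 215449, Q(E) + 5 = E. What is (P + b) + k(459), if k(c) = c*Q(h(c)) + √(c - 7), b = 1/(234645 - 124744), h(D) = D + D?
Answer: 69733942917/109901 + 2*√113 ≈ 6.3454e+5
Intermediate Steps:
h(D) = 2*D
Q(E) = -5 + E
b = 1/109901 ≈ 9.0991e-6
k(c) = √(-7 + c) + c*(-5 + 2*c) (k(c) = c*(-5 + 2*c) + √(c - 7) = c*(-5 + 2*c) + √(-7 + c) = √(-7 + c) + c*(-5 + 2*c))
(P + b) + k(459) = (215449 + 1/109901) + (√(-7 + 459) + 459*(-5 + 2*459)) = 23678060550/109901 + (√452 + 459*(-5 + 918)) = 23678060550/109901 + (2*√113 + 459*913) = 23678060550/109901 + (2*√113 + 419067) = 23678060550/109901 + (419067 + 2*√113) = 69733942917/109901 + 2*√113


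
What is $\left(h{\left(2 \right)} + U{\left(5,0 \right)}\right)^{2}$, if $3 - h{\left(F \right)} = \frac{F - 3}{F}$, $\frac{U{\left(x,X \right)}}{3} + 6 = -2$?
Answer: $\frac{1681}{4} \approx 420.25$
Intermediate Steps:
$U{\left(x,X \right)} = -24$ ($U{\left(x,X \right)} = -18 + 3 \left(-2\right) = -18 - 6 = -24$)
$h{\left(F \right)} = 3 - \frac{-3 + F}{F}$ ($h{\left(F \right)} = 3 - \frac{F - 3}{F} = 3 - \frac{-3 + F}{F}$)
$\left(h{\left(2 \right)} + U{\left(5,0 \right)}\right)^{2} = \left(\left(2 + \frac{3}{2}\right) - 24\right)^{2} = \left(\frac{7}{2} - 24\right)^{2} = \left(- \frac{41}{2}\right)^{2} = \frac{1681}{4}$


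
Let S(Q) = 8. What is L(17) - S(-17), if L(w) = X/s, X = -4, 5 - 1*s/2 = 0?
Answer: -42/5 ≈ -8.4000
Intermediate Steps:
s = 10 (s = 10 - 2*0 = 10 + 0 = 10)
L(w) = -⅖ (L(w) = -4/10 = -4*⅒ = -⅖)
L(17) - S(-17) = -⅖ - 1*8 = -⅖ - 8 = -42/5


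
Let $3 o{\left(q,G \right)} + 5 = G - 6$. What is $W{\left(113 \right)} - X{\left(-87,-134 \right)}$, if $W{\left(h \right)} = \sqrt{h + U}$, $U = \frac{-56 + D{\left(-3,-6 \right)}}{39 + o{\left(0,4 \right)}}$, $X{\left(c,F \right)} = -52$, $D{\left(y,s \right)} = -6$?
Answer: $52 + \frac{\sqrt{336710}}{55} \approx 62.55$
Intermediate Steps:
$o{\left(q,G \right)} = - \frac{11}{3} + \frac{G}{3}$ ($o{\left(q,G \right)} = - \frac{5}{3} + \frac{G - 6}{3} = - \frac{5}{3} + \frac{-6 + G}{3} = - \frac{5}{3} + \left(-2 + \frac{G}{3}\right) = - \frac{11}{3} + \frac{G}{3}$)
$U = - \frac{93}{55}$ ($U = \frac{-56 - 6}{39 + \left(- \frac{11}{3} + \frac{1}{3} \cdot 4\right)} = - \frac{62}{39 + \left(- \frac{11}{3} + \frac{4}{3}\right)} = - \frac{62}{39 - \frac{7}{3}} = - \frac{62}{\frac{110}{3}} = \left(-62\right) \frac{3}{110} = - \frac{93}{55} \approx -1.6909$)
$W{\left(h \right)} = \sqrt{- \frac{93}{55} + h}$ ($W{\left(h \right)} = \sqrt{h - \frac{93}{55}} = \sqrt{- \frac{93}{55} + h}$)
$W{\left(113 \right)} - X{\left(-87,-134 \right)} = \frac{\sqrt{-5115 + 3025 \cdot 113}}{55} - -52 = \frac{\sqrt{-5115 + 341825}}{55} + 52 = \frac{\sqrt{336710}}{55} + 52 = 52 + \frac{\sqrt{336710}}{55}$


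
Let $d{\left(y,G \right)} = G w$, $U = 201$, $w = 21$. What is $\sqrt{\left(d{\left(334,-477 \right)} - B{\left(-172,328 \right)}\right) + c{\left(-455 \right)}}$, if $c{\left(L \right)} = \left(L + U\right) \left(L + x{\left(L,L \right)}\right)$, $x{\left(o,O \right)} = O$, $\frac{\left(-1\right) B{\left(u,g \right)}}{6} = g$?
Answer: $\sqrt{223091} \approx 472.33$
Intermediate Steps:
$B{\left(u,g \right)} = - 6 g$
$c{\left(L \right)} = 2 L \left(201 + L\right)$ ($c{\left(L \right)} = \left(L + 201\right) \left(L + L\right) = \left(201 + L\right) 2 L = 2 L \left(201 + L\right)$)
$d{\left(y,G \right)} = 21 G$ ($d{\left(y,G \right)} = G 21 = 21 G$)
$\sqrt{\left(d{\left(334,-477 \right)} - B{\left(-172,328 \right)}\right) + c{\left(-455 \right)}} = \sqrt{\left(21 \left(-477\right) - \left(-6\right) 328\right) + 2 \left(-455\right) \left(201 - 455\right)} = \sqrt{\left(-10017 - -1968\right) + 2 \left(-455\right) \left(-254\right)} = \sqrt{\left(-10017 + 1968\right) + 231140} = \sqrt{-8049 + 231140} = \sqrt{223091}$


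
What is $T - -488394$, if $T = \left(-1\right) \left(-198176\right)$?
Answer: $686570$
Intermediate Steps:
$T = 198176$
$T - -488394 = 198176 - -488394 = 198176 + 488394 = 686570$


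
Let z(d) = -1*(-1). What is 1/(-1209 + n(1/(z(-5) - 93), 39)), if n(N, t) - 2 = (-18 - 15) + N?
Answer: -92/114081 ≈ -0.00080644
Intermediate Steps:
z(d) = 1
n(N, t) = -31 + N (n(N, t) = 2 + ((-18 - 15) + N) = 2 + (-33 + N) = -31 + N)
1/(-1209 + n(1/(z(-5) - 93), 39)) = 1/(-1209 + (-31 + 1/(1 - 93))) = 1/(-1209 + (-31 + 1/(-92))) = 1/(-1209 + (-31 - 1/92)) = 1/(-1209 - 2853/92) = 1/(-114081/92) = -92/114081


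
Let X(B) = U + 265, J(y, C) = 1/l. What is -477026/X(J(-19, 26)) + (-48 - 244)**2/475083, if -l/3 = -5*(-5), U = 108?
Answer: -226595139686/177205959 ≈ -1278.7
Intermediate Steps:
l = -75 (l = -(-15)*(-5) = -3*25 = -75)
J(y, C) = -1/75 (J(y, C) = 1/(-75) = -1/75)
X(B) = 373 (X(B) = 108 + 265 = 373)
-477026/X(J(-19, 26)) + (-48 - 244)**2/475083 = -477026/373 + (-48 - 244)**2/475083 = -477026*1/373 + (-292)**2*(1/475083) = -477026/373 + 85264*(1/475083) = -477026/373 + 85264/475083 = -226595139686/177205959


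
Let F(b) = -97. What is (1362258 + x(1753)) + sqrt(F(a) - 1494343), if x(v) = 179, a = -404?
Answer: 1362437 + 2*I*sqrt(373610) ≈ 1.3624e+6 + 1222.5*I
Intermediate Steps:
(1362258 + x(1753)) + sqrt(F(a) - 1494343) = (1362258 + 179) + sqrt(-97 - 1494343) = 1362437 + sqrt(-1494440) = 1362437 + 2*I*sqrt(373610)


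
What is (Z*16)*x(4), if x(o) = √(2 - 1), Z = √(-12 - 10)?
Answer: 16*I*√22 ≈ 75.047*I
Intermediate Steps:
Z = I*√22 (Z = √(-22) = I*√22 ≈ 4.6904*I)
x(o) = 1 (x(o) = √1 = 1)
(Z*16)*x(4) = ((I*√22)*16)*1 = (16*I*√22)*1 = 16*I*√22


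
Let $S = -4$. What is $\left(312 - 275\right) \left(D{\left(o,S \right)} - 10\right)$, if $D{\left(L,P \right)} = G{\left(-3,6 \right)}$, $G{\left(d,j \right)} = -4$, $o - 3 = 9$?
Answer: $-518$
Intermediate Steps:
$o = 12$ ($o = 3 + 9 = 12$)
$D{\left(L,P \right)} = -4$
$\left(312 - 275\right) \left(D{\left(o,S \right)} - 10\right) = \left(312 - 275\right) \left(-4 - 10\right) = 37 \left(-14\right) = -518$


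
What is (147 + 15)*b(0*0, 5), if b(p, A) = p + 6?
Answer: 972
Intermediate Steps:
b(p, A) = 6 + p
(147 + 15)*b(0*0, 5) = (147 + 15)*(6 + 0*0) = 162*(6 + 0) = 162*6 = 972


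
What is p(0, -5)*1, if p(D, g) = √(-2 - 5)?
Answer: I*√7 ≈ 2.6458*I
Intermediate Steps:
p(D, g) = I*√7 (p(D, g) = √(-7) = I*√7)
p(0, -5)*1 = (I*√7)*1 = I*√7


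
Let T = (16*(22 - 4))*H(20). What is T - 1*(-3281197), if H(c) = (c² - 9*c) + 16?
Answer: 3349165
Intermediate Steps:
H(c) = 16 + c² - 9*c
T = 67968 (T = (16*(22 - 4))*(16 + 20² - 9*20) = (16*18)*(16 + 400 - 180) = 288*236 = 67968)
T - 1*(-3281197) = 67968 - 1*(-3281197) = 67968 + 3281197 = 3349165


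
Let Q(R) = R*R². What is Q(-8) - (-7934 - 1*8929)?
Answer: 16351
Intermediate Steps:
Q(R) = R³
Q(-8) - (-7934 - 1*8929) = (-8)³ - (-7934 - 1*8929) = -512 - (-7934 - 8929) = -512 - 1*(-16863) = -512 + 16863 = 16351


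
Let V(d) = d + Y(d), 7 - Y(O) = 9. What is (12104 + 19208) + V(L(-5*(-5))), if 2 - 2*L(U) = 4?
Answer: 31309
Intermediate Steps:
Y(O) = -2 (Y(O) = 7 - 1*9 = 7 - 9 = -2)
L(U) = -1 (L(U) = 1 - ½*4 = 1 - 2 = -1)
V(d) = -2 + d (V(d) = d - 2 = -2 + d)
(12104 + 19208) + V(L(-5*(-5))) = (12104 + 19208) + (-2 - 1) = 31312 - 3 = 31309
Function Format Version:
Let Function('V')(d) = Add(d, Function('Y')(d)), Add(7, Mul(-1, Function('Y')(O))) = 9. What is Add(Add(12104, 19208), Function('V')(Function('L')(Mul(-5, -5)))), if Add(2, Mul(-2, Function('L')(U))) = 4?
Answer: 31309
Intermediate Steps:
Function('Y')(O) = -2 (Function('Y')(O) = Add(7, Mul(-1, 9)) = Add(7, -9) = -2)
Function('L')(U) = -1 (Function('L')(U) = Add(1, Mul(Rational(-1, 2), 4)) = Add(1, -2) = -1)
Function('V')(d) = Add(-2, d) (Function('V')(d) = Add(d, -2) = Add(-2, d))
Add(Add(12104, 19208), Function('V')(Function('L')(Mul(-5, -5)))) = Add(Add(12104, 19208), Add(-2, -1)) = Add(31312, -3) = 31309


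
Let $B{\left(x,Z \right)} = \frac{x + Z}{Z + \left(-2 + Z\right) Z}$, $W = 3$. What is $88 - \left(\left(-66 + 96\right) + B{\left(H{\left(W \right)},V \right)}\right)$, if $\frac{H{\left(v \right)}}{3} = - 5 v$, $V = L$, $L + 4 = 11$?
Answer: $\frac{1237}{21} \approx 58.905$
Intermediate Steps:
$L = 7$ ($L = -4 + 11 = 7$)
$V = 7$
$H{\left(v \right)} = - 15 v$ ($H{\left(v \right)} = 3 \left(- 5 v\right) = - 15 v$)
$B{\left(x,Z \right)} = \frac{Z + x}{Z + Z \left(-2 + Z\right)}$
$88 - \left(\left(-66 + 96\right) + B{\left(H{\left(W \right)},V \right)}\right) = 88 - \left(\left(-66 + 96\right) + \frac{7 - 45}{7 \left(-1 + 7\right)}\right) = 88 - \left(30 + \frac{7 - 45}{7 \cdot 6}\right) = 88 - \left(30 + \frac{1}{7} \cdot \frac{1}{6} \left(-38\right)\right) = 88 - \left(30 - \frac{19}{21}\right) = 88 - \frac{611}{21} = \frac{1237}{21}$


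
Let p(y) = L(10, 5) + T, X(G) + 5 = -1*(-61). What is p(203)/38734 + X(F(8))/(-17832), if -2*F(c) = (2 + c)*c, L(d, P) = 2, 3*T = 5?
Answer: -87655/28779362 ≈ -0.0030458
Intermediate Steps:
T = 5/3 (T = (1/3)*5 = 5/3 ≈ 1.6667)
F(c) = -c*(2 + c)/2 (F(c) = -(2 + c)*c/2 = -c*(2 + c)/2)
X(G) = 56 (X(G) = -5 - 1*(-61) = -5 + 61 = 56)
p(y) = 11/3 (p(y) = 2 + 5/3 = 11/3)
p(203)/38734 + X(F(8))/(-17832) = (11/3)/38734 + 56/(-17832) = (11/3)*(1/38734) + 56*(-1/17832) = 11/116202 - 7/2229 = -87655/28779362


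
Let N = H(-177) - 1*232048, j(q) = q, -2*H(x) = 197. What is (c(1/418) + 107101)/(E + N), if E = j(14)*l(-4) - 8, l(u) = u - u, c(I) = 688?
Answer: -215578/464309 ≈ -0.46430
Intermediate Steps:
H(x) = -197/2 (H(x) = -½*197 = -197/2)
N = -464293/2 (N = -197/2 - 1*232048 = -197/2 - 232048 = -464293/2 ≈ -2.3215e+5)
l(u) = 0
E = -8 (E = 14*0 - 8 = 0 - 8 = -8)
(c(1/418) + 107101)/(E + N) = (688 + 107101)/(-8 - 464293/2) = 107789/(-464309/2) = 107789*(-2/464309) = -215578/464309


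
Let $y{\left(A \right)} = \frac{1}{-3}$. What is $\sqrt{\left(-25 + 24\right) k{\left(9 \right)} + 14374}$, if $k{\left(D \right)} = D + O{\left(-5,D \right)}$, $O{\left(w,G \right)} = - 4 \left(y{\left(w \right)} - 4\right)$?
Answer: $\frac{\sqrt{129129}}{3} \approx 119.78$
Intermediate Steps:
$y{\left(A \right)} = - \frac{1}{3}$
$O{\left(w,G \right)} = \frac{52}{3}$ ($O{\left(w,G \right)} = - 4 \left(- \frac{1}{3} - 4\right) = \left(-4\right) \left(- \frac{13}{3}\right) = \frac{52}{3}$)
$k{\left(D \right)} = \frac{52}{3} + D$ ($k{\left(D \right)} = D + \frac{52}{3} = \frac{52}{3} + D$)
$\sqrt{\left(-25 + 24\right) k{\left(9 \right)} + 14374} = \sqrt{\left(-25 + 24\right) \left(\frac{52}{3} + 9\right) + 14374} = \sqrt{\left(-1\right) \frac{79}{3} + 14374} = \sqrt{- \frac{79}{3} + 14374} = \sqrt{\frac{43043}{3}} = \frac{\sqrt{129129}}{3}$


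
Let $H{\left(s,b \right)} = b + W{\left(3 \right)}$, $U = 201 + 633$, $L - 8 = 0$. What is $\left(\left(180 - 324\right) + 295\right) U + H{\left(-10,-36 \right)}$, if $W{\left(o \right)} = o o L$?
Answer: $125970$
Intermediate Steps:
$L = 8$ ($L = 8 + 0 = 8$)
$W{\left(o \right)} = 8 o^{2}$ ($W{\left(o \right)} = o o 8 = o^{2} \cdot 8 = 8 o^{2}$)
$U = 834$
$H{\left(s,b \right)} = 72 + b$ ($H{\left(s,b \right)} = b + 8 \cdot 3^{2} = b + 8 \cdot 9 = b + 72 = 72 + b$)
$\left(\left(180 - 324\right) + 295\right) U + H{\left(-10,-36 \right)} = \left(\left(180 - 324\right) + 295\right) 834 + \left(72 - 36\right) = \left(-144 + 295\right) 834 + 36 = 151 \cdot 834 + 36 = 125934 + 36 = 125970$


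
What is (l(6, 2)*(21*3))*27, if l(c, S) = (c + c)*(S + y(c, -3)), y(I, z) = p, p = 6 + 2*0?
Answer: 163296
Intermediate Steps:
p = 6 (p = 6 + 0 = 6)
y(I, z) = 6
l(c, S) = 2*c*(6 + S) (l(c, S) = (c + c)*(S + 6) = (2*c)*(6 + S) = 2*c*(6 + S))
(l(6, 2)*(21*3))*27 = ((2*6*(6 + 2))*(21*3))*27 = ((2*6*8)*63)*27 = (96*63)*27 = 6048*27 = 163296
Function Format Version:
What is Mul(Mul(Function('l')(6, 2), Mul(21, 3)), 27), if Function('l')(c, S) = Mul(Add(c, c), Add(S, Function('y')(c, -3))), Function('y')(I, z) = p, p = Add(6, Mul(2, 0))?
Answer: 163296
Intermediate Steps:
p = 6 (p = Add(6, 0) = 6)
Function('y')(I, z) = 6
Function('l')(c, S) = Mul(2, c, Add(6, S)) (Function('l')(c, S) = Mul(Add(c, c), Add(S, 6)) = Mul(Mul(2, c), Add(6, S)) = Mul(2, c, Add(6, S)))
Mul(Mul(Function('l')(6, 2), Mul(21, 3)), 27) = Mul(Mul(Mul(2, 6, Add(6, 2)), Mul(21, 3)), 27) = Mul(Mul(Mul(2, 6, 8), 63), 27) = Mul(Mul(96, 63), 27) = Mul(6048, 27) = 163296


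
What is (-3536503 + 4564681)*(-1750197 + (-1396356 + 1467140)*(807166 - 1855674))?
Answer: -76310693044735482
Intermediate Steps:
(-3536503 + 4564681)*(-1750197 + (-1396356 + 1467140)*(807166 - 1855674)) = 1028178*(-1750197 + 70784*(-1048508)) = 1028178*(-1750197 - 74217590272) = 1028178*(-74219340469) = -76310693044735482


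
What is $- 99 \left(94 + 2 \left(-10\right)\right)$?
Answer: $-7326$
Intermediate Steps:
$- 99 \left(94 + 2 \left(-10\right)\right) = - 99 \left(94 - 20\right) = \left(-99\right) 74 = -7326$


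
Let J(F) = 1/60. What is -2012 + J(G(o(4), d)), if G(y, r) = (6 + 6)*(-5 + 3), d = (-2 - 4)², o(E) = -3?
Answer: -120719/60 ≈ -2012.0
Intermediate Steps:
d = 36 (d = (-6)² = 36)
G(y, r) = -24 (G(y, r) = 12*(-2) = -24)
J(F) = 1/60
-2012 + J(G(o(4), d)) = -2012 + 1/60 = -120719/60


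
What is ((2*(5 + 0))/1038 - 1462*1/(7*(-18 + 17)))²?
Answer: 575797168969/13198689 ≈ 43625.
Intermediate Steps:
((2*(5 + 0))/1038 - 1462*1/(7*(-18 + 17)))² = ((2*5)*(1/1038) - 1462/(7*(-1)))² = (10*(1/1038) - 1462/(-7))² = (5/519 - 1462*(-⅐))² = (5/519 + 1462/7)² = (758813/3633)² = 575797168969/13198689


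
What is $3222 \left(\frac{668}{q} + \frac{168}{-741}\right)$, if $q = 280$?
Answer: $\frac{60137019}{8645} \approx 6956.3$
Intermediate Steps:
$3222 \left(\frac{668}{q} + \frac{168}{-741}\right) = 3222 \left(\frac{668}{280} + \frac{168}{-741}\right) = 3222 \left(668 \cdot \frac{1}{280} + 168 \left(- \frac{1}{741}\right)\right) = 3222 \left(\frac{167}{70} - \frac{56}{247}\right) = 3222 \cdot \frac{37329}{17290} = \frac{60137019}{8645}$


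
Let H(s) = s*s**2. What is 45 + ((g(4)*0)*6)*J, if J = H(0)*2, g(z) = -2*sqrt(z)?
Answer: 45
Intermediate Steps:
H(s) = s**3
J = 0 (J = 0**3*2 = 0*2 = 0)
45 + ((g(4)*0)*6)*J = 45 + ((-2*sqrt(4)*0)*6)*0 = 45 + ((-2*2*0)*6)*0 = 45 + (-4*0*6)*0 = 45 + (0*6)*0 = 45 + 0*0 = 45 + 0 = 45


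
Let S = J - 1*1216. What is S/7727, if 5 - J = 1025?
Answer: -2236/7727 ≈ -0.28937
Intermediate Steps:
J = -1020 (J = 5 - 1*1025 = 5 - 1025 = -1020)
S = -2236 (S = -1020 - 1*1216 = -1020 - 1216 = -2236)
S/7727 = -2236/7727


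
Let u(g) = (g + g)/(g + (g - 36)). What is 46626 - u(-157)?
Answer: 8159393/175 ≈ 46625.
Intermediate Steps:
u(g) = 2*g/(-36 + 2*g) (u(g) = (2*g)/(g + (-36 + g)) = (2*g)/(-36 + 2*g) = 2*g/(-36 + 2*g))
46626 - u(-157) = 46626 - (-157)/(-18 - 157) = 46626 - (-157)/(-175) = 46626 - (-157)*(-1)/175 = 46626 - 1*157/175 = 46626 - 157/175 = 8159393/175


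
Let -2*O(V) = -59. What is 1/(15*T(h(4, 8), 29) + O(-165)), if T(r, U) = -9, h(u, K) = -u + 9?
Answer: -2/211 ≈ -0.0094787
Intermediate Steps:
h(u, K) = 9 - u
O(V) = 59/2 (O(V) = -1/2*(-59) = 59/2)
1/(15*T(h(4, 8), 29) + O(-165)) = 1/(15*(-9) + 59/2) = 1/(-135 + 59/2) = 1/(-211/2) = -2/211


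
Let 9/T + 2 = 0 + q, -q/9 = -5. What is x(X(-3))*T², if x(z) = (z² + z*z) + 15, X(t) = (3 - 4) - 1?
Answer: 1863/1849 ≈ 1.0076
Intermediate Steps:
q = 45 (q = -9*(-5) = 45)
X(t) = -2 (X(t) = -1 - 1 = -2)
T = 9/43 (T = 9/(-2 + (0 + 45)) = 9/(-2 + 45) = 9/43 ≈ 0.20930)
x(z) = 15 + 2*z² (x(z) = (z² + z²) + 15 = 2*z² + 15 = 15 + 2*z²)
x(X(-3))*T² = (15 + 2*(-2)²)*(9/43)² = (15 + 2*4)*(81/1849) = (15 + 8)*(81/1849) = 23*(81/1849) = 1863/1849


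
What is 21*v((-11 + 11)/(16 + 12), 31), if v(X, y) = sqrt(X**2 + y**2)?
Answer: 651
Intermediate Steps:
21*v((-11 + 11)/(16 + 12), 31) = 21*sqrt(((-11 + 11)/(16 + 12))**2 + 31**2) = 21*sqrt((0/28)**2 + 961) = 21*sqrt((0*(1/28))**2 + 961) = 21*sqrt(0**2 + 961) = 21*sqrt(0 + 961) = 21*sqrt(961) = 21*31 = 651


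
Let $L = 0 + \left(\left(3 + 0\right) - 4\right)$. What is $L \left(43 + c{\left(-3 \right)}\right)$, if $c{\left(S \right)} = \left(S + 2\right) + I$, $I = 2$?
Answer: $-44$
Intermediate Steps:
$c{\left(S \right)} = 4 + S$ ($c{\left(S \right)} = \left(S + 2\right) + 2 = \left(2 + S\right) + 2 = 4 + S$)
$L = -1$ ($L = 0 + \left(3 - 4\right) = 0 - 1 = -1$)
$L \left(43 + c{\left(-3 \right)}\right) = - (43 + \left(4 - 3\right)) = - (43 + 1) = \left(-1\right) 44 = -44$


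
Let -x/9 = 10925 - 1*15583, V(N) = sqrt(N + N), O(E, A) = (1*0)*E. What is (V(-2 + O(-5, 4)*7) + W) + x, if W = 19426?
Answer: 61348 + 2*I ≈ 61348.0 + 2.0*I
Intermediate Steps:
O(E, A) = 0 (O(E, A) = 0*E = 0)
V(N) = sqrt(2)*sqrt(N) (V(N) = sqrt(2*N) = sqrt(2)*sqrt(N))
x = 41922 (x = -9*(10925 - 1*15583) = -9*(10925 - 15583) = -9*(-4658) = 41922)
(V(-2 + O(-5, 4)*7) + W) + x = (sqrt(2)*sqrt(-2 + 0*7) + 19426) + 41922 = (sqrt(2)*sqrt(-2 + 0) + 19426) + 41922 = (sqrt(2)*sqrt(-2) + 19426) + 41922 = (sqrt(2)*(I*sqrt(2)) + 19426) + 41922 = (2*I + 19426) + 41922 = (19426 + 2*I) + 41922 = 61348 + 2*I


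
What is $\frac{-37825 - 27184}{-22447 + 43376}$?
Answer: $- \frac{65009}{20929} \approx -3.1062$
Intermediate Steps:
$\frac{-37825 - 27184}{-22447 + 43376} = - \frac{65009}{20929}$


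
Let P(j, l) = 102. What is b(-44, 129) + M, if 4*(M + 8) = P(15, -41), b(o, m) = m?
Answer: 293/2 ≈ 146.50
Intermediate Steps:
M = 35/2 (M = -8 + (¼)*102 = -8 + 51/2 = 35/2 ≈ 17.500)
b(-44, 129) + M = 129 + 35/2 = 293/2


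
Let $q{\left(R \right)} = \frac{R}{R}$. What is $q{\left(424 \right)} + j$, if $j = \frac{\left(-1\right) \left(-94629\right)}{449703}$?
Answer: $\frac{181444}{149901} \approx 1.2104$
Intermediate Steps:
$q{\left(R \right)} = 1$
$j = \frac{31543}{149901}$ ($j = 94629 \cdot \frac{1}{449703} = \frac{31543}{149901} \approx 0.21043$)
$q{\left(424 \right)} + j = 1 + \frac{31543}{149901} = \frac{181444}{149901}$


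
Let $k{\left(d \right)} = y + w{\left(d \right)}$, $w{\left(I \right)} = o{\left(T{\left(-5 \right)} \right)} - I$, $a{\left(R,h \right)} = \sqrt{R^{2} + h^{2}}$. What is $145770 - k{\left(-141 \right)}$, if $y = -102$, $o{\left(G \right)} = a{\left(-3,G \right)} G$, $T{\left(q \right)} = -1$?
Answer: $145731 + \sqrt{10} \approx 1.4573 \cdot 10^{5}$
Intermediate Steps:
$o{\left(G \right)} = G \sqrt{9 + G^{2}}$ ($o{\left(G \right)} = \sqrt{\left(-3\right)^{2} + G^{2}} G = \sqrt{9 + G^{2}} G = G \sqrt{9 + G^{2}}$)
$w{\left(I \right)} = - I - \sqrt{10}$ ($w{\left(I \right)} = - \sqrt{9 + \left(-1\right)^{2}} - I = - \sqrt{9 + 1} - I = - \sqrt{10} - I = - I - \sqrt{10}$)
$k{\left(d \right)} = -102 - d - \sqrt{10}$ ($k{\left(d \right)} = -102 - \left(d + \sqrt{10}\right) = -102 - d - \sqrt{10}$)
$145770 - k{\left(-141 \right)} = 145770 - \left(-102 - -141 - \sqrt{10}\right) = 145770 - \left(-102 + 141 - \sqrt{10}\right) = 145770 - \left(39 - \sqrt{10}\right) = 145731 + \sqrt{10}$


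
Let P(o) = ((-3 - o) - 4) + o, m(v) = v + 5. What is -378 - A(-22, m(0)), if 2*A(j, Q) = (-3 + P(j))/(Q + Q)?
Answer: -755/2 ≈ -377.50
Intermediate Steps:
m(v) = 5 + v
P(o) = -7 (P(o) = (-7 - o) + o = -7)
A(j, Q) = -5/(2*Q) (A(j, Q) = ((-3 - 7)/(Q + Q))/2 = (-10*1/(2*Q))/2 = (-5/Q)/2 = -5/(2*Q))
-378 - A(-22, m(0)) = -378 - (-5)/(2*(5 + 0)) = -378 - (-5)/(2*5) = -378 - 1*(-½) = -378 + ½ = -755/2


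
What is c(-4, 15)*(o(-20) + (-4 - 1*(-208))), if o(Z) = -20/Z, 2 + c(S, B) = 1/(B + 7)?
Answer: -8815/22 ≈ -400.68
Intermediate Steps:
c(S, B) = -2 + 1/(7 + B) (c(S, B) = -2 + 1/(B + 7) = -2 + 1/(7 + B))
c(-4, 15)*(o(-20) + (-4 - 1*(-208))) = ((-13 - 2*15)/(7 + 15))*(-20/(-20) + (-4 - 1*(-208))) = ((-13 - 30)/22)*(-20*(-1/20) + (-4 + 208)) = ((1/22)*(-43))*(1 + 204) = -43/22*205 = -8815/22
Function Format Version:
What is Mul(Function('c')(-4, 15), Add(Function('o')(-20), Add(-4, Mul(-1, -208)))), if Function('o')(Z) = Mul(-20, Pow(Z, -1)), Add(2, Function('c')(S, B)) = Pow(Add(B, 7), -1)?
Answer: Rational(-8815, 22) ≈ -400.68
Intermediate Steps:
Function('c')(S, B) = Add(-2, Pow(Add(7, B), -1)) (Function('c')(S, B) = Add(-2, Pow(Add(B, 7), -1)) = Add(-2, Pow(Add(7, B), -1)))
Mul(Function('c')(-4, 15), Add(Function('o')(-20), Add(-4, Mul(-1, -208)))) = Mul(Mul(Pow(Add(7, 15), -1), Add(-13, Mul(-2, 15))), Add(Mul(-20, Pow(-20, -1)), Add(-4, Mul(-1, -208)))) = Mul(Mul(Pow(22, -1), Add(-13, -30)), Add(Mul(-20, Rational(-1, 20)), Add(-4, 208))) = Mul(Mul(Rational(1, 22), -43), Add(1, 204)) = Mul(Rational(-43, 22), 205) = Rational(-8815, 22)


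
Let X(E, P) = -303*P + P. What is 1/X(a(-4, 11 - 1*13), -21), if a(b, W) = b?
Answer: 1/6342 ≈ 0.00015768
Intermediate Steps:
X(E, P) = -302*P
1/X(a(-4, 11 - 1*13), -21) = 1/(-302*(-21)) = 1/6342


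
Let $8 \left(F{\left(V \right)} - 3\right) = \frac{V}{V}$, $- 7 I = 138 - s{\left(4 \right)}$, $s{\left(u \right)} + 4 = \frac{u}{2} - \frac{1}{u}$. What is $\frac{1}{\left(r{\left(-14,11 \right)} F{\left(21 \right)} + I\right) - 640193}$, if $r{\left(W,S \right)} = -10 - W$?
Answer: $- \frac{28}{17925615} \approx -1.562 \cdot 10^{-6}$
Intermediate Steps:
$s{\left(u \right)} = -4 + \frac{u}{2} - \frac{1}{u}$ ($s{\left(u \right)} = -4 + \left(\frac{u}{2} - \frac{1}{u}\right) = -4 + \frac{u}{2} - \frac{1}{u}$)
$I = - \frac{561}{28}$ ($I = - \frac{138 - \left(-4 + \frac{1}{2} \cdot 4 - \frac{1}{4}\right)}{7} = - \frac{138 - \left(-4 + 2 - \frac{1}{4}\right)}{7} = - \frac{138 - - \frac{9}{4}}{7} = - \frac{138 + \frac{9}{4}}{7} = \left(- \frac{1}{7}\right) \frac{561}{4} = - \frac{561}{28} \approx -20.036$)
$F{\left(V \right)} = \frac{25}{8}$ ($F{\left(V \right)} = 3 + \frac{V \frac{1}{V}}{8} = 3 + \frac{1}{8} \cdot 1 = 3 + \frac{1}{8} = \frac{25}{8}$)
$\frac{1}{\left(r{\left(-14,11 \right)} F{\left(21 \right)} + I\right) - 640193} = \frac{1}{\left(\left(-10 - -14\right) \frac{25}{8} - \frac{561}{28}\right) - 640193} = \frac{1}{\left(\left(-10 + 14\right) \frac{25}{8} - \frac{561}{28}\right) - 640193} = \frac{1}{\left(4 \cdot \frac{25}{8} - \frac{561}{28}\right) - 640193} = \frac{1}{\left(\frac{25}{2} - \frac{561}{28}\right) - 640193} = \frac{1}{- \frac{211}{28} - 640193} = \frac{1}{- \frac{17925615}{28}} = - \frac{28}{17925615}$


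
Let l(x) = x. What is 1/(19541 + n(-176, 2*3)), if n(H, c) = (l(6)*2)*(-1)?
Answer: 1/19529 ≈ 5.1206e-5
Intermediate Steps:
n(H, c) = -12 (n(H, c) = (6*2)*(-1) = 12*(-1) = -12)
1/(19541 + n(-176, 2*3)) = 1/(19541 - 12) = 1/19529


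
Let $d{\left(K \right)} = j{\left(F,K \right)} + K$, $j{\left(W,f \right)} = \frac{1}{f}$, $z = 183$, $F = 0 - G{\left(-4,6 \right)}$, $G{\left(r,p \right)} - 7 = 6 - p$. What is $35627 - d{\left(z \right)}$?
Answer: $\frac{6486251}{183} \approx 35444.0$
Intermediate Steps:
$G{\left(r,p \right)} = 13 - p$ ($G{\left(r,p \right)} = 7 - \left(-6 + p\right) = 13 - p$)
$F = -7$ ($F = 0 - \left(13 - 6\right) = 0 - 7 = -7$)
$d{\left(K \right)} = K + \frac{1}{K}$ ($d{\left(K \right)} = \frac{1}{K} + K = K + \frac{1}{K}$)
$35627 - d{\left(z \right)} = 35627 - \left(183 + \frac{1}{183}\right) = 35627 - \frac{33490}{183} = \frac{6486251}{183}$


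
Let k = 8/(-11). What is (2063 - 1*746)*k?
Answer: -10536/11 ≈ -957.82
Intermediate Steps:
k = -8/11 (k = 8*(-1/11) = -8/11 ≈ -0.72727)
(2063 - 1*746)*k = (2063 - 1*746)*(-8/11) = (2063 - 746)*(-8/11) = 1317*(-8/11) = -10536/11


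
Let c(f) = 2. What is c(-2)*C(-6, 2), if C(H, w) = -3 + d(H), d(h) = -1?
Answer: -8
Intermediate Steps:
C(H, w) = -4 (C(H, w) = -3 - 1 = -4)
c(-2)*C(-6, 2) = 2*(-4) = -8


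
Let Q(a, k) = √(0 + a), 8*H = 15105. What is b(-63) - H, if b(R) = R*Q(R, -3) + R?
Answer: -15609/8 - 189*I*√7 ≈ -1951.1 - 500.05*I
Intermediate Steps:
H = 15105/8 (H = (⅛)*15105 = 15105/8 ≈ 1888.1)
Q(a, k) = √a
b(R) = R + R^(3/2) (b(R) = R*√R + R = R^(3/2) + R = R + R^(3/2))
b(-63) - H = (-63 + (-63)^(3/2)) - 1*15105/8 = (-63 - 189*I*√7) - 15105/8 = -15609/8 - 189*I*√7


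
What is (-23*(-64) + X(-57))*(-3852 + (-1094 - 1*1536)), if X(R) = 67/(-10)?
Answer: -47490373/5 ≈ -9.4981e+6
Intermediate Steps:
X(R) = -67/10 (X(R) = 67*(-⅒) = -67/10)
(-23*(-64) + X(-57))*(-3852 + (-1094 - 1*1536)) = (-23*(-64) - 67/10)*(-3852 + (-1094 - 1*1536)) = (1472 - 67/10)*(-3852 + (-1094 - 1536)) = 14653*(-3852 - 2630)/10 = (14653/10)*(-6482) = -47490373/5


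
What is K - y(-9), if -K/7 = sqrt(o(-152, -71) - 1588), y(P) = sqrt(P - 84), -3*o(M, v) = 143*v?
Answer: -7*sqrt(16167)/3 - I*sqrt(93) ≈ -296.68 - 9.6436*I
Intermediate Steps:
o(M, v) = -143*v/3
y(P) = sqrt(-84 + P)
K = -7*sqrt(16167)/3 (K = -7*sqrt(-143/3*(-71) - 1588) = -7*sqrt(10153/3 - 1588) = -7*sqrt(16167)/3 ≈ -296.68)
K - y(-9) = -7*sqrt(16167)/3 - sqrt(-84 - 9) = -7*sqrt(16167)/3 - sqrt(-93) = -7*sqrt(16167)/3 - I*sqrt(93)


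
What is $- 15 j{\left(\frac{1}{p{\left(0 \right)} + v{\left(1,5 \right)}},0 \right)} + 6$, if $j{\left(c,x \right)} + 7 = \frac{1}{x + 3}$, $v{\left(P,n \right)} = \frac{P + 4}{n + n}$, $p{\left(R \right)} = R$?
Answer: $106$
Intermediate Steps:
$v{\left(P,n \right)} = \frac{4 + P}{2 n}$
$j{\left(c,x \right)} = -7 + \frac{1}{3 + x}$ ($j{\left(c,x \right)} = -7 + \frac{1}{x + 3} = -7 + \frac{1}{3 + x}$)
$- 15 j{\left(\frac{1}{p{\left(0 \right)} + v{\left(1,5 \right)}},0 \right)} + 6 = - 15 \frac{-20 - 0}{3 + 0} + 6 = - 15 \frac{-20 + 0}{3} + 6 = - 15 \cdot \frac{1}{3} \left(-20\right) + 6 = \left(-15\right) \left(- \frac{20}{3}\right) + 6 = 100 + 6 = 106$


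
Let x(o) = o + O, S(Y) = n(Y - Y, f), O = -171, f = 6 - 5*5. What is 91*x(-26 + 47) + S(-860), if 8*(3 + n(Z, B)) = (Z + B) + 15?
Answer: -27307/2 ≈ -13654.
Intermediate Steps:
f = -19 (f = 6 - 25 = -19)
n(Z, B) = -9/8 + B/8 + Z/8 (n(Z, B) = -3 + ((Z + B) + 15)/8 = -3 + ((B + Z) + 15)/8 = -3 + (15 + B + Z)/8 = -3 + (15/8 + B/8 + Z/8) = -9/8 + B/8 + Z/8)
S(Y) = -7/2 (S(Y) = -9/8 + (⅛)*(-19) + (Y - Y)/8 = -9/8 - 19/8 + (⅛)*0 = -9/8 - 19/8 + 0 = -7/2)
x(o) = -171 + o (x(o) = o - 171 = -171 + o)
91*x(-26 + 47) + S(-860) = 91*(-171 + (-26 + 47)) - 7/2 = 91*(-171 + 21) - 7/2 = 91*(-150) - 7/2 = -13650 - 7/2 = -27307/2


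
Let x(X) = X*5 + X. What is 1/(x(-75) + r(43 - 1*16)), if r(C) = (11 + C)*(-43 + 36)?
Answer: -1/716 ≈ -0.0013966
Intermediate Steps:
r(C) = -77 - 7*C (r(C) = (11 + C)*(-7) = -77 - 7*C)
x(X) = 6*X (x(X) = 5*X + X = 6*X)
1/(x(-75) + r(43 - 1*16)) = 1/(6*(-75) + (-77 - 7*(43 - 1*16))) = 1/(-450 + (-77 - 7*(43 - 16))) = 1/(-450 + (-77 - 7*27)) = 1/(-450 + (-77 - 189)) = 1/(-450 - 266) = 1/(-716) = -1/716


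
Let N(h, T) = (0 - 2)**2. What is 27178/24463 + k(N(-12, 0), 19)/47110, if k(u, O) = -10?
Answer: 128011095/115245193 ≈ 1.1108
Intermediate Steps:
N(h, T) = 4 (N(h, T) = (-2)**2 = 4)
27178/24463 + k(N(-12, 0), 19)/47110 = 27178/24463 - 10/47110 = 27178*(1/24463) - 10*1/47110 = 27178/24463 - 1/4711 = 128011095/115245193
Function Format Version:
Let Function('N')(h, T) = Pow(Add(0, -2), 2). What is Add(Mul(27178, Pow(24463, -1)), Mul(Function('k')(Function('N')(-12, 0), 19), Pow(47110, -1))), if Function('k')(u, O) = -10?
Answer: Rational(128011095, 115245193) ≈ 1.1108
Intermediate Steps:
Function('N')(h, T) = 4 (Function('N')(h, T) = Pow(-2, 2) = 4)
Add(Mul(27178, Pow(24463, -1)), Mul(Function('k')(Function('N')(-12, 0), 19), Pow(47110, -1))) = Add(Mul(27178, Pow(24463, -1)), Mul(-10, Pow(47110, -1))) = Add(Mul(27178, Rational(1, 24463)), Mul(-10, Rational(1, 47110))) = Add(Rational(27178, 24463), Rational(-1, 4711)) = Rational(128011095, 115245193)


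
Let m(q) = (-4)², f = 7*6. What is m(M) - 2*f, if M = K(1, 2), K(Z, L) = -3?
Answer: -68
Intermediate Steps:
M = -3
f = 42
m(q) = 16
m(M) - 2*f = 16 - 2*42 = 16 - 84 = -68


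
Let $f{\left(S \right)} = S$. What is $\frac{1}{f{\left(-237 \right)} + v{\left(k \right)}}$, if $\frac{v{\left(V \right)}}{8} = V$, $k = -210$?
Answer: $- \frac{1}{1917} \approx -0.00052165$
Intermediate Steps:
$v{\left(V \right)} = 8 V$
$\frac{1}{f{\left(-237 \right)} + v{\left(k \right)}} = \frac{1}{-237 + 8 \left(-210\right)} = \frac{1}{-237 - 1680} = \frac{1}{-1917} = - \frac{1}{1917}$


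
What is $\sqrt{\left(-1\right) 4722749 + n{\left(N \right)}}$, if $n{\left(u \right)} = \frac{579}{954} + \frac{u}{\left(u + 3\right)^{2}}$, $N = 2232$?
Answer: $\frac{i \sqrt{265070620273743798}}{236910} \approx 2173.2 i$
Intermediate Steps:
$n{\left(u \right)} = \frac{193}{318} + \frac{u}{\left(3 + u\right)^{2}}$ ($n{\left(u \right)} = 579 \cdot \frac{1}{954} + \frac{u}{\left(3 + u\right)^{2}} = \frac{193}{318} + \frac{u}{\left(3 + u\right)^{2}}$)
$\sqrt{\left(-1\right) 4722749 + n{\left(N \right)}} = \sqrt{\left(-1\right) 4722749 + \left(\frac{193}{318} + \frac{2232}{\left(3 + 2232\right)^{2}}\right)} = \sqrt{-4722749 + \left(\frac{193}{318} + \frac{2232}{4995225}\right)} = \sqrt{-4722749 + \left(\frac{193}{318} + 2232 \cdot \frac{1}{4995225}\right)} = \sqrt{-4722749 + \left(\frac{193}{318} + \frac{248}{555025}\right)} = \sqrt{-4722749 + \frac{107198689}{176497950}} = \sqrt{- \frac{833555409665861}{176497950}} = \frac{i \sqrt{265070620273743798}}{236910}$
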